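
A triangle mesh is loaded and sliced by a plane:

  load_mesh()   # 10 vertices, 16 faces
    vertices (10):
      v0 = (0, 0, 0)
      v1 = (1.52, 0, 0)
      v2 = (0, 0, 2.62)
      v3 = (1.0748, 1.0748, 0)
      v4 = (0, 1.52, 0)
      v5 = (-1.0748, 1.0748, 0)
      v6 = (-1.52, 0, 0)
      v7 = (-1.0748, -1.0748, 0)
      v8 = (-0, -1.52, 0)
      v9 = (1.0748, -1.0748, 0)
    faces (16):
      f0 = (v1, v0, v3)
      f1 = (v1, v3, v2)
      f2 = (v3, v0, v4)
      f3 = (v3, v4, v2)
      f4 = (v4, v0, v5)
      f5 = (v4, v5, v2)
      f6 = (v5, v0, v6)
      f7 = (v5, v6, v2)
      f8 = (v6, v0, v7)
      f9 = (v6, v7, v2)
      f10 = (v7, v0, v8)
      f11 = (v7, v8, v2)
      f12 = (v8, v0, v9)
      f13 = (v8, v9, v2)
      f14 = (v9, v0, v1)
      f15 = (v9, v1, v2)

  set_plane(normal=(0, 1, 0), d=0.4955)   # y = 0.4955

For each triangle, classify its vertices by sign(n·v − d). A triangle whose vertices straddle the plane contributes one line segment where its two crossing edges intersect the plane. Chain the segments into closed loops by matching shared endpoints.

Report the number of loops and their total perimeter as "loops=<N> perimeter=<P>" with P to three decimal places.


loops=1 perimeter=7.112

Straddling triangles (8 of 16):
  (v1,v0,v3) [--+] → (0.4955, 0.4955, 0)–(1.31476, 0.4955, 0)  len=0.8193
  (v1,v3,v2) [-+-] → (1.31476, 0.4955, 0)–(0.4955, 0.4955, 1.41214)  len=1.6326
  (v3,v0,v4) [+-+] → (0.4955, 0.4955, 0)–(0, 0.4955, 0)  len=0.4955
  (v3,v4,v2) [++-] → (0, 0.4955, 1.76591)–(0.4955, 0.4955, 1.41214)  len=0.6088
  (v4,v0,v5) [+-+] → (0, 0.4955, 0)–(-0.4955, 0.4955, 0)  len=0.4955
  (v4,v5,v2) [++-] → (-0.4955, 0.4955, 1.41214)–(0, 0.4955, 1.76591)  len=0.6088
  (v5,v0,v6) [+--] → (-0.4955, 0.4955, 0)–(-1.31476, 0.4955, 0)  len=0.8193
  (v5,v6,v2) [+--] → (-1.31476, 0.4955, 0)–(-0.4955, 0.4955, 1.41214)  len=1.6326

Chained into 1 loop(s):
  loop 1: 8 segments, perimeter = 7.1123
Total perimeter = 7.112


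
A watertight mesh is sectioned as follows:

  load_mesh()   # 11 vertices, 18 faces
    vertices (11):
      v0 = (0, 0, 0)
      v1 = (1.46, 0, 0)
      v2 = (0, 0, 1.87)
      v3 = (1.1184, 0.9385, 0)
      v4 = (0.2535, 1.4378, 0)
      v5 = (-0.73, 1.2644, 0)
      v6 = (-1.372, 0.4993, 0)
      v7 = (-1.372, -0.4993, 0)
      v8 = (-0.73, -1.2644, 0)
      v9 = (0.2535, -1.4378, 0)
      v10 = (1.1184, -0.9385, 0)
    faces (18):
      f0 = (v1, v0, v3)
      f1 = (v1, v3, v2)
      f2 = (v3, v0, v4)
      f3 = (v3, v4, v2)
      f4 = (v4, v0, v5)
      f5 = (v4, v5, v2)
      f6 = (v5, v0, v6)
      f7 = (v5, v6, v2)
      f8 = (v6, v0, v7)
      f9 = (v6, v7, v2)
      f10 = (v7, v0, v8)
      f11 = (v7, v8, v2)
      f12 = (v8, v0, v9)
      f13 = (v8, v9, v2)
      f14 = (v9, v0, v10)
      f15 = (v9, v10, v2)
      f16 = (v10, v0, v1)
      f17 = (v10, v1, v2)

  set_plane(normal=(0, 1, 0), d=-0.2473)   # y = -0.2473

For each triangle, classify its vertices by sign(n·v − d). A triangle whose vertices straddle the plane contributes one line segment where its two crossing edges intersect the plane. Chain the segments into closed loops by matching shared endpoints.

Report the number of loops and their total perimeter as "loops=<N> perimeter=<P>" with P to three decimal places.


loops=1 perimeter=6.931

Straddling triangles (10 of 18):
  (v6,v0,v7) [++-] → (-0.679543, -0.2473, 0)–(-1.372, -0.2473, 0)  len=0.6925
  (v6,v7,v2) [+-+] → (-1.372, -0.2473, 0)–(-0.679543, -0.2473, 0.943801)  len=1.1706
  (v7,v0,v8) [-+-] → (-0.679543, -0.2473, 0)–(-0.142778, -0.2473, 0)  len=0.5368
  (v7,v8,v2) [--+] → (-0.142778, -0.2473, 1.50425)–(-0.679543, -0.2473, 0.943801)  len=0.7760
  (v8,v0,v9) [-+-] → (-0.142778, -0.2473, 0)–(0.0436017, -0.2473, 0)  len=0.1864
  (v8,v9,v2) [--+] → (0.0436017, -0.2473, 1.54836)–(-0.142778, -0.2473, 1.50425)  len=0.1915
  (v9,v0,v10) [-+-] → (0.0436017, -0.2473, 0)–(0.294705, -0.2473, 0)  len=0.2511
  (v9,v10,v2) [--+] → (0.294705, -0.2473, 1.37724)–(0.0436017, -0.2473, 1.54836)  len=0.3039
  (v10,v0,v1) [-++] → (0.294705, -0.2473, 0)–(1.36999, -0.2473, 0)  len=1.0753
  (v10,v1,v2) [-++] → (1.36999, -0.2473, 0)–(0.294705, -0.2473, 1.37724)  len=1.7473

Chained into 1 loop(s):
  loop 1: 10 segments, perimeter = 6.9313
Total perimeter = 6.931


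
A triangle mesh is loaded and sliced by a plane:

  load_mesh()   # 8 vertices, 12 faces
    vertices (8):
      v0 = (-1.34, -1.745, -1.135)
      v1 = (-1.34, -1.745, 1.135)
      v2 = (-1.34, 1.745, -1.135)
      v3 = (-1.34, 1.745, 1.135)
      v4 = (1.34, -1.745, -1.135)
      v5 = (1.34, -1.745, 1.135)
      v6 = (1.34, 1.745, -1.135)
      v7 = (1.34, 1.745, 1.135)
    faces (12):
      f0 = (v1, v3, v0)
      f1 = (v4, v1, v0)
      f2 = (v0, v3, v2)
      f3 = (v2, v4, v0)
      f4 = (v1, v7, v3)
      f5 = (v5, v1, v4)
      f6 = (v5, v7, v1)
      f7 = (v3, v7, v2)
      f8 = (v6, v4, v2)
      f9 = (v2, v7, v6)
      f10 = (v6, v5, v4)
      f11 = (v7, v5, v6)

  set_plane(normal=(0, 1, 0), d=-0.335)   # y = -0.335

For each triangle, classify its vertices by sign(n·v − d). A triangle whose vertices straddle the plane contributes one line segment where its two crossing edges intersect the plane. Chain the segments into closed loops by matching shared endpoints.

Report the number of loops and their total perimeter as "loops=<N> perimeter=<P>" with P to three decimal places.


loops=1 perimeter=9.900

Straddling triangles (8 of 12):
  (v1,v3,v0) [-+-] → (-1.34, -0.335, 1.135)–(-1.34, -0.335, -0.217894)  len=1.3529
  (v0,v3,v2) [-++] → (-1.34, -0.335, -0.217894)–(-1.34, -0.335, -1.135)  len=0.9171
  (v2,v4,v0) [+--] → (0.257249, -0.335, -1.135)–(-1.34, -0.335, -1.135)  len=1.5972
  (v1,v7,v3) [-++] → (-0.257249, -0.335, 1.135)–(-1.34, -0.335, 1.135)  len=1.0828
  (v5,v7,v1) [-+-] → (1.34, -0.335, 1.135)–(-0.257249, -0.335, 1.135)  len=1.5972
  (v6,v4,v2) [+-+] → (1.34, -0.335, -1.135)–(0.257249, -0.335, -1.135)  len=1.0828
  (v6,v5,v4) [+--] → (1.34, -0.335, 0.217894)–(1.34, -0.335, -1.135)  len=1.3529
  (v7,v5,v6) [+-+] → (1.34, -0.335, 1.135)–(1.34, -0.335, 0.217894)  len=0.9171

Chained into 1 loop(s):
  loop 1: 8 segments, perimeter = 9.9000
Total perimeter = 9.900


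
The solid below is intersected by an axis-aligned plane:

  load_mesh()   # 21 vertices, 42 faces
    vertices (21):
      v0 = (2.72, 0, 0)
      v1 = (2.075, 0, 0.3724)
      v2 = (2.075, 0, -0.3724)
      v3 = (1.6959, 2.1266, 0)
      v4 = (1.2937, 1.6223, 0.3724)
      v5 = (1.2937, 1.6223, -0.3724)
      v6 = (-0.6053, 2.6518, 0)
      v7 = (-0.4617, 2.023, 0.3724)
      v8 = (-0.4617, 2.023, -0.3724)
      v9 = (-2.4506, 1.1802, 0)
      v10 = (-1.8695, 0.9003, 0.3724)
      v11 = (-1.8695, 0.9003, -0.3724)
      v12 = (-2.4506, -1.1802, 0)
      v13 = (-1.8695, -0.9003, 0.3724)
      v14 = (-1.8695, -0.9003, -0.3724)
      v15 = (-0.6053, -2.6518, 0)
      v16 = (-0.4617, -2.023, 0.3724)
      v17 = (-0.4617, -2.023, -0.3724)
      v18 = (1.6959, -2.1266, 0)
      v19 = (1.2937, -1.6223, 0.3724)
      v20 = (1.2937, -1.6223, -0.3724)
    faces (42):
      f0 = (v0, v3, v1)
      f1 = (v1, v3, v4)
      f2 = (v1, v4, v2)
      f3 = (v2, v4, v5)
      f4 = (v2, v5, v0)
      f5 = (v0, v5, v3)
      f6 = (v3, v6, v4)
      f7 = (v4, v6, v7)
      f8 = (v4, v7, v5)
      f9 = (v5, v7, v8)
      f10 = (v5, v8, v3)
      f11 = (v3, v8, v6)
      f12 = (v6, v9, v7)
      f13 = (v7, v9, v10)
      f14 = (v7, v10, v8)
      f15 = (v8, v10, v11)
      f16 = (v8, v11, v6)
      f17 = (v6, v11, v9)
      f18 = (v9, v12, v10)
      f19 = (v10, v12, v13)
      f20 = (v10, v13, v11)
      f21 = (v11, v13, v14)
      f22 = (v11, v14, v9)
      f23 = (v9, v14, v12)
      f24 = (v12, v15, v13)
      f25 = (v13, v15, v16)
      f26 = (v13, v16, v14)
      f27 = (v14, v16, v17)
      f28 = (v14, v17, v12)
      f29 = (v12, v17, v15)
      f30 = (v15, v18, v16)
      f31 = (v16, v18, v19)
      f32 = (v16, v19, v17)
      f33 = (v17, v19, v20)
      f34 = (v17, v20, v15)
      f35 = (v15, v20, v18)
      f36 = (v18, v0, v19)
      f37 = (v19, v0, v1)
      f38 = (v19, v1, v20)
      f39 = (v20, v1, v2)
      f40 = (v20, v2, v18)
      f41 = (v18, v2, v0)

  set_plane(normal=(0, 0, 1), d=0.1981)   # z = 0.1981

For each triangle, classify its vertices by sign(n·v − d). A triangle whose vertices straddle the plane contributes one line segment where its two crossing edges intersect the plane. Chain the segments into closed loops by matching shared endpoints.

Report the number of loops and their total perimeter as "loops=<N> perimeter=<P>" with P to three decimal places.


Straddling triangles (28 of 42):
  (v0,v3,v1) [--+] → (1.89756, 0.995345, 0.1981)–(2.37689, 0, 0.1981)  len=1.1047
  (v1,v3,v4) [+-+] → (1.89756, 0.995345, 0.1981)–(1.48195, 1.85834, 0.1981)  len=0.9579
  (v1,v4,v2) [++-] → (1.47654, 1.24265, 0.1981)–(2.075, 0, 0.1981)  len=1.3792
  (v2,v4,v5) [-+-] → (1.47654, 1.24265, 0.1981)–(1.2937, 1.6223, 0.1981)  len=0.4214
  (v3,v6,v4) [--+] → (0.404882, 2.10415, 0.1981)–(1.48195, 1.85834, 0.1981)  len=1.1048
  (v4,v6,v7) [+-+] → (0.404882, 2.10415, 0.1981)–(-0.528911, 2.31731, 0.1981)  len=0.9578
  (v4,v7,v5) [++-] → (-0.0508968, 1.92923, 0.1981)–(1.2937, 1.6223, 0.1981)  len=1.3792
  (v5,v7,v8) [-+-] → (-0.0508968, 1.92923, 0.1981)–(-0.4617, 2.023, 0.1981)  len=0.4214
  (v6,v9,v7) [--+] → (-1.39259, 1.62853, 0.1981)–(-0.528911, 2.31731, 0.1981)  len=1.1047
  (v7,v9,v10) [+-+] → (-1.39259, 1.62853, 0.1981)–(-2.14148, 1.03131, 0.1981)  len=0.9579
  (v7,v10,v8) [++-] → (-1.54004, 1.16304, 0.1981)–(-0.4617, 2.023, 0.1981)  len=1.3793
  (v8,v10,v11) [-+-] → (-1.54004, 1.16304, 0.1981)–(-1.8695, 0.9003, 0.1981)  len=0.4214
  (v9,v12,v10) [--+] → (-2.14148, -0.0734679, 0.1981)–(-2.14148, 1.03131, 0.1981)  len=1.1048
  (v10,v12,v13) [+-+] → (-2.14148, -0.0734679, 0.1981)–(-2.14148, -1.03131, 0.1981)  len=0.9578
  (v10,v13,v11) [++-] → (-1.8695, -0.478919, 0.1981)–(-1.8695, 0.9003, 0.1981)  len=1.3792
  (v11,v13,v14) [-+-] → (-1.8695, -0.478919, 0.1981)–(-1.8695, -0.9003, 0.1981)  len=0.4214
  (v12,v15,v13) [--+] → (-1.2778, -1.72008, 0.1981)–(-2.14148, -1.03131, 0.1981)  len=1.1047
  (v13,v15,v16) [+-+] → (-1.2778, -1.72008, 0.1981)–(-0.528911, -2.31731, 0.1981)  len=0.9579
  (v13,v16,v14) [++-] → (-0.791157, -1.76026, 0.1981)–(-1.8695, -0.9003, 0.1981)  len=1.3793
  (v14,v16,v17) [-+-] → (-0.791157, -1.76026, 0.1981)–(-0.4617, -2.023, 0.1981)  len=0.4214
  (v15,v18,v16) [--+] → (0.548154, -2.07149, 0.1981)–(-0.528911, -2.31731, 0.1981)  len=1.1048
  (v16,v18,v19) [+-+] → (0.548154, -2.07149, 0.1981)–(1.48195, -1.85834, 0.1981)  len=0.9578
  (v16,v19,v17) [++-] → (0.882897, -1.71607, 0.1981)–(-0.4617, -2.023, 0.1981)  len=1.3792
  (v17,v19,v20) [-+-] → (0.882897, -1.71607, 0.1981)–(1.2937, -1.6223, 0.1981)  len=0.4214
  (v18,v0,v19) [--+] → (1.96127, -0.86299, 0.1981)–(1.48195, -1.85834, 0.1981)  len=1.1047
  (v19,v0,v1) [+-+] → (1.96127, -0.86299, 0.1981)–(2.37689, 0, 0.1981)  len=0.9579
  (v19,v1,v20) [++-] → (1.89216, -0.379655, 0.1981)–(1.2937, -1.6223, 0.1981)  len=1.3792
  (v20,v1,v2) [-+-] → (1.89216, -0.379655, 0.1981)–(2.075, 0, 0.1981)  len=0.4214

Chained into 2 loop(s):
  loop 1: 14 segments, perimeter = 14.4381
  loop 2: 14 segments, perimeter = 12.6043
Total perimeter = 27.042

loops=2 perimeter=27.042


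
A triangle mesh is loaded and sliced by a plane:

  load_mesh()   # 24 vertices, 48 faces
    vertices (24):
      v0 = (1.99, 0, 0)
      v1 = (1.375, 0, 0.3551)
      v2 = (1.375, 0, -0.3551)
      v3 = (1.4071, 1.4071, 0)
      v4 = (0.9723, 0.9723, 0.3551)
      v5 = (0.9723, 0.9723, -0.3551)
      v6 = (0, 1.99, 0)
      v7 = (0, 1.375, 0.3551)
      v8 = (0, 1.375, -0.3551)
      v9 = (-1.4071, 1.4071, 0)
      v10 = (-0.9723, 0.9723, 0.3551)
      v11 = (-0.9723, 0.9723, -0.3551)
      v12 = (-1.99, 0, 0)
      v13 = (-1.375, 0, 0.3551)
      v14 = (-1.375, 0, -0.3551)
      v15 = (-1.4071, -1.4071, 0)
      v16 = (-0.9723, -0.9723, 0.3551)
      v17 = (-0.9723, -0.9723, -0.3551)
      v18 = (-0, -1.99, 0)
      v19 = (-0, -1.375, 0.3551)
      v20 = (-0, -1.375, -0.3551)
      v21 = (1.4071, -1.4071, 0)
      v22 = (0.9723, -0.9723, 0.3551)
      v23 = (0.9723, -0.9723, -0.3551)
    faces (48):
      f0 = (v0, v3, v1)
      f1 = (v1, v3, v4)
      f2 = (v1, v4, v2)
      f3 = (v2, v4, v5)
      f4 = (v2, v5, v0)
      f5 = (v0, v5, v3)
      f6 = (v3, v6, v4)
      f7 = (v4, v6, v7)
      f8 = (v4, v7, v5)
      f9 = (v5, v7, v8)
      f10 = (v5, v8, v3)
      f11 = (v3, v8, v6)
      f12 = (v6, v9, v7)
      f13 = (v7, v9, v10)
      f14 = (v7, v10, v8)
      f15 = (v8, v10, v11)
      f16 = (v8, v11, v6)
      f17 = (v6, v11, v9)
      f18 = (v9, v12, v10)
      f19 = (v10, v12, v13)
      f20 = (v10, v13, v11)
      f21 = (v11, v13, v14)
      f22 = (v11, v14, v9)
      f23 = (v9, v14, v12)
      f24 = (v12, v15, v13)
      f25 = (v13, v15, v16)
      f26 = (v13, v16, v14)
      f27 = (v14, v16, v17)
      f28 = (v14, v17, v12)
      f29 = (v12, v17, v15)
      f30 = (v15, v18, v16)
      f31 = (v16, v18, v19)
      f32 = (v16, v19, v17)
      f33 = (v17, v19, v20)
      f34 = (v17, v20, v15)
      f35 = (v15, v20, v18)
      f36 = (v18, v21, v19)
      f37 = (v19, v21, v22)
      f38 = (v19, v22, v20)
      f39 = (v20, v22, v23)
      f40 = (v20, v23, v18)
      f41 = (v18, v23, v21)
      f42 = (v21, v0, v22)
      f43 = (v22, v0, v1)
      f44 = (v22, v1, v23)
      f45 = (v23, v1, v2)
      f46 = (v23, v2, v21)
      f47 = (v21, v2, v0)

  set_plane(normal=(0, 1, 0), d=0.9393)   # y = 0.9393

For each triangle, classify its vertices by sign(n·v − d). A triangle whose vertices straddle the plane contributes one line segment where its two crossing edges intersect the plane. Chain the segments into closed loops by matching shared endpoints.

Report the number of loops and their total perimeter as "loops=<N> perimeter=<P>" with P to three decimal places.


loops=2 perimeter=4.261

Straddling triangles (12 of 48):
  (v0,v3,v1) [-+-] → (1.60089, 0.9393, 0)–(1.39643, 0.9393, 0.118055)  len=0.2361
  (v1,v3,v4) [-++] → (1.39643, 0.9393, 0.118055)–(0.985968, 0.9393, 0.3551)  len=0.4740
  (v1,v4,v2) [-+-] → (0.985968, 0.9393, 0.3551)–(0.985968, 0.9393, 0.330996)  len=0.0241
  (v2,v4,v5) [-++] → (0.985968, 0.9393, 0.330996)–(0.985968, 0.9393, -0.3551)  len=0.6861
  (v2,v5,v0) [-+-] → (0.985968, 0.9393, -0.3551)–(1.00684, 0.9393, -0.343048)  len=0.0241
  (v0,v5,v3) [-++] → (1.00684, 0.9393, -0.343048)–(1.60089, 0.9393, 0)  len=0.6860
  (v9,v12,v10) [+-+] → (-1.60089, 0.9393, 0)–(-1.00684, 0.9393, 0.343048)  len=0.6860
  (v10,v12,v13) [+--] → (-1.00684, 0.9393, 0.343048)–(-0.985968, 0.9393, 0.3551)  len=0.0241
  (v10,v13,v11) [+-+] → (-0.985968, 0.9393, 0.3551)–(-0.985968, 0.9393, -0.330996)  len=0.6861
  (v11,v13,v14) [+--] → (-0.985968, 0.9393, -0.330996)–(-0.985968, 0.9393, -0.3551)  len=0.0241
  (v11,v14,v9) [+-+] → (-0.985968, 0.9393, -0.3551)–(-1.39643, 0.9393, -0.118055)  len=0.4740
  (v9,v14,v12) [+--] → (-1.39643, 0.9393, -0.118055)–(-1.60089, 0.9393, 0)  len=0.2361

Chained into 2 loop(s):
  loop 1: 6 segments, perimeter = 2.1304
  loop 2: 6 segments, perimeter = 2.1304
Total perimeter = 4.261


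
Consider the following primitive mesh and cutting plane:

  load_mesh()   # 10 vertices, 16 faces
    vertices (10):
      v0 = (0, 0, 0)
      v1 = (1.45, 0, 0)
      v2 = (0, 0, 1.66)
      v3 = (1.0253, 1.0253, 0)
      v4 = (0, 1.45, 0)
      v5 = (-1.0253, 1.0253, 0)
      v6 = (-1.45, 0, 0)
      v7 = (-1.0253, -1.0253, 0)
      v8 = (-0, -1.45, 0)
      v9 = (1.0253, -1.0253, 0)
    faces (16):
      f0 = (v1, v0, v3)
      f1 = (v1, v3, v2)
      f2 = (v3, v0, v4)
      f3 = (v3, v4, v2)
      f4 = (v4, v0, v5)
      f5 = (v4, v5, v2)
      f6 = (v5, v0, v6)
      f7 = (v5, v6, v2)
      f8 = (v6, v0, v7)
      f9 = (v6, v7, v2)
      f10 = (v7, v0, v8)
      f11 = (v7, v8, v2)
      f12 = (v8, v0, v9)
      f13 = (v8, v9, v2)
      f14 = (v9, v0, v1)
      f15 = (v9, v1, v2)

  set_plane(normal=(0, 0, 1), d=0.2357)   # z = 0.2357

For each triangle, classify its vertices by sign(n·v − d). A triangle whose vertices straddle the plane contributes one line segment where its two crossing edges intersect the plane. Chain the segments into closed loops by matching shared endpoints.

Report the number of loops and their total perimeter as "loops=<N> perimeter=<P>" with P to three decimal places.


Straddling triangles (8 of 16):
  (v1,v3,v2) [--+] → (0.87972, 0.87972, 0.2357)–(1.24412, 0, 0.2357)  len=0.9522
  (v3,v4,v2) [--+] → (0, 1.24412, 0.2357)–(0.87972, 0.87972, 0.2357)  len=0.9522
  (v4,v5,v2) [--+] → (-0.87972, 0.87972, 0.2357)–(0, 1.24412, 0.2357)  len=0.9522
  (v5,v6,v2) [--+] → (-1.24412, 0, 0.2357)–(-0.87972, 0.87972, 0.2357)  len=0.9522
  (v6,v7,v2) [--+] → (-0.87972, -0.87972, 0.2357)–(-1.24412, 0, 0.2357)  len=0.9522
  (v7,v8,v2) [--+] → (0, -1.24412, 0.2357)–(-0.87972, -0.87972, 0.2357)  len=0.9522
  (v8,v9,v2) [--+] → (0.87972, -0.87972, 0.2357)–(0, -1.24412, 0.2357)  len=0.9522
  (v9,v1,v2) [--+] → (1.24412, 0, 0.2357)–(0.87972, -0.87972, 0.2357)  len=0.9522

Chained into 1 loop(s):
  loop 1: 8 segments, perimeter = 7.6176
Total perimeter = 7.618

loops=1 perimeter=7.618


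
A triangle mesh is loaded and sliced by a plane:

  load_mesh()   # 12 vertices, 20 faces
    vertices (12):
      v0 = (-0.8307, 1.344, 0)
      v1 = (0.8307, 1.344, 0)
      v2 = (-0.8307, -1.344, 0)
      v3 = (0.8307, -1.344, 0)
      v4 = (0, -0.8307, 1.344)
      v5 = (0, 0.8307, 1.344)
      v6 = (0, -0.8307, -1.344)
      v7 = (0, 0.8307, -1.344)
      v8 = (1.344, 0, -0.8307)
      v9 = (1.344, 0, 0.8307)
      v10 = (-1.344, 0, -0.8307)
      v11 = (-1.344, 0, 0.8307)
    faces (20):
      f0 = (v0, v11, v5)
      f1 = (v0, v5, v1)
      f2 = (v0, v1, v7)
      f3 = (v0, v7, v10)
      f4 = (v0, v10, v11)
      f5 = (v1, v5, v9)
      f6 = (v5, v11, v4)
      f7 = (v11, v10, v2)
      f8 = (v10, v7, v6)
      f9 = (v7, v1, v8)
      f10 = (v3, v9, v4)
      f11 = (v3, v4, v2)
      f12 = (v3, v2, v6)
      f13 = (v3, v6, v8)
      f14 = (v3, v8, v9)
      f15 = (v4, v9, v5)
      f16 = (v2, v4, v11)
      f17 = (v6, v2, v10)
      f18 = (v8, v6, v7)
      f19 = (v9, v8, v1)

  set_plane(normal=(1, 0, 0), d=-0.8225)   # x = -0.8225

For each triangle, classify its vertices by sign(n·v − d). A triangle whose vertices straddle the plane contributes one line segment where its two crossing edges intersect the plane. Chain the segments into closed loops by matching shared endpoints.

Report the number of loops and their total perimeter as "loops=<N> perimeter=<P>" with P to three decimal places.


loops=1 perimeter=7.097

Straddling triangles (10 of 20):
  (v0,v11,v5) [--+] → (-0.8225, 0.322329, 1.02987)–(-0.8225, 1.33893, 0.0132669)  len=1.4377
  (v0,v5,v1) [-++] → (-0.8225, 1.33893, 0.0132669)–(-0.8225, 1.344, 0)  len=0.0142
  (v0,v1,v7) [-++] → (-0.8225, 1.344, 0)–(-0.8225, 1.33893, -0.0132669)  len=0.0142
  (v0,v7,v10) [-+-] → (-0.8225, 1.33893, -0.0132669)–(-0.8225, 0.322329, -1.02987)  len=1.4377
  (v5,v11,v4) [+-+] → (-0.8225, 0.322329, 1.02987)–(-0.8225, -0.322329, 1.02987)  len=0.6447
  (v10,v7,v6) [-++] → (-0.8225, 0.322329, -1.02987)–(-0.8225, -0.322329, -1.02987)  len=0.6447
  (v3,v4,v2) [++-] → (-0.8225, -1.33893, 0.0132669)–(-0.8225, -1.344, 0)  len=0.0142
  (v3,v2,v6) [+-+] → (-0.8225, -1.344, 0)–(-0.8225, -1.33893, -0.0132669)  len=0.0142
  (v2,v4,v11) [-+-] → (-0.8225, -1.33893, 0.0132669)–(-0.8225, -0.322329, 1.02987)  len=1.4377
  (v6,v2,v10) [+--] → (-0.8225, -1.33893, -0.0132669)–(-0.8225, -0.322329, -1.02987)  len=1.4377

Chained into 1 loop(s):
  loop 1: 10 segments, perimeter = 7.0969
Total perimeter = 7.097


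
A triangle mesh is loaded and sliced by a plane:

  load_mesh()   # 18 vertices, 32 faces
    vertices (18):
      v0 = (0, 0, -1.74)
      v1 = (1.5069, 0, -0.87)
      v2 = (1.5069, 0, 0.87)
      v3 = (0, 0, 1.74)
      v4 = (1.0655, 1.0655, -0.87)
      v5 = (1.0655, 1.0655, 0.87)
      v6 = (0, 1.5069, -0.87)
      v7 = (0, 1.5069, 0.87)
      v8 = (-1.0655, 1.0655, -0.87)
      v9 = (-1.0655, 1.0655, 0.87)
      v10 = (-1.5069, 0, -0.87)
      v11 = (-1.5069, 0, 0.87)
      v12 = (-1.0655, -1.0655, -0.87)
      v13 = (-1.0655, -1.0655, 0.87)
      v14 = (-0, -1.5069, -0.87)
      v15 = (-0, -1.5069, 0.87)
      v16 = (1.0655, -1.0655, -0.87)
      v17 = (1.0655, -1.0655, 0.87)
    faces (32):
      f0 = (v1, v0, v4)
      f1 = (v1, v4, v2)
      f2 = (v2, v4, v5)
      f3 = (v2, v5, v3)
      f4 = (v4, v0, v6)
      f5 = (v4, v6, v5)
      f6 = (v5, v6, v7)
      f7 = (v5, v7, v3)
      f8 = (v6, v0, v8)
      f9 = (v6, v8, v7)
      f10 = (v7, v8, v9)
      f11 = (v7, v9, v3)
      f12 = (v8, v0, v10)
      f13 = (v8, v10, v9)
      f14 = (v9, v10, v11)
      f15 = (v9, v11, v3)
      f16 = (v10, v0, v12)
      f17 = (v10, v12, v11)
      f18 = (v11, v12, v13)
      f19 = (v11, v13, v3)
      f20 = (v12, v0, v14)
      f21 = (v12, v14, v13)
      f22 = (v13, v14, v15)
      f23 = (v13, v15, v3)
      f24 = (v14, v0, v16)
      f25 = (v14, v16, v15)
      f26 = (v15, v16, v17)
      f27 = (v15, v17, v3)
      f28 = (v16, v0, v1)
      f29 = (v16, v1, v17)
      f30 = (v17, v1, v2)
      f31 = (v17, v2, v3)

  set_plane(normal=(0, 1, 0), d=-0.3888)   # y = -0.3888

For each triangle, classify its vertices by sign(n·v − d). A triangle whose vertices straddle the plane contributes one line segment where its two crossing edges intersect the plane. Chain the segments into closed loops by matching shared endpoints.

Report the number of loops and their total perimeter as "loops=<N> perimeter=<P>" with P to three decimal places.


Straddling triangles (12 of 32):
  (v10,v0,v12) [++-] → (-0.3888, -0.3888, -1.42254)–(-1.34583, -0.3888, -0.87)  len=1.1051
  (v10,v12,v11) [+-+] → (-1.34583, -0.3888, -0.87)–(-1.34583, -0.3888, 0.235076)  len=1.1051
  (v11,v12,v13) [+--] → (-1.34583, -0.3888, 0.235076)–(-1.34583, -0.3888, 0.87)  len=0.6349
  (v11,v13,v3) [+-+] → (-1.34583, -0.3888, 0.87)–(-0.3888, -0.3888, 1.42254)  len=1.1051
  (v12,v0,v14) [-+-] → (-0.3888, -0.3888, -1.42254)–(0, -0.3888, -1.51553)  len=0.3998
  (v13,v15,v3) [--+] → (0, -0.3888, 1.51553)–(-0.3888, -0.3888, 1.42254)  len=0.3998
  (v14,v0,v16) [-+-] → (0, -0.3888, -1.51553)–(0.3888, -0.3888, -1.42254)  len=0.3998
  (v15,v17,v3) [--+] → (0.3888, -0.3888, 1.42254)–(0, -0.3888, 1.51553)  len=0.3998
  (v16,v0,v1) [-++] → (0.3888, -0.3888, -1.42254)–(1.34583, -0.3888, -0.87)  len=1.1051
  (v16,v1,v17) [-+-] → (1.34583, -0.3888, -0.87)–(1.34583, -0.3888, -0.235076)  len=0.6349
  (v17,v1,v2) [-++] → (1.34583, -0.3888, -0.235076)–(1.34583, -0.3888, 0.87)  len=1.1051
  (v17,v2,v3) [-++] → (1.34583, -0.3888, 0.87)–(0.3888, -0.3888, 1.42254)  len=1.1051

Chained into 1 loop(s):
  loop 1: 12 segments, perimeter = 9.4994
Total perimeter = 9.499

loops=1 perimeter=9.499


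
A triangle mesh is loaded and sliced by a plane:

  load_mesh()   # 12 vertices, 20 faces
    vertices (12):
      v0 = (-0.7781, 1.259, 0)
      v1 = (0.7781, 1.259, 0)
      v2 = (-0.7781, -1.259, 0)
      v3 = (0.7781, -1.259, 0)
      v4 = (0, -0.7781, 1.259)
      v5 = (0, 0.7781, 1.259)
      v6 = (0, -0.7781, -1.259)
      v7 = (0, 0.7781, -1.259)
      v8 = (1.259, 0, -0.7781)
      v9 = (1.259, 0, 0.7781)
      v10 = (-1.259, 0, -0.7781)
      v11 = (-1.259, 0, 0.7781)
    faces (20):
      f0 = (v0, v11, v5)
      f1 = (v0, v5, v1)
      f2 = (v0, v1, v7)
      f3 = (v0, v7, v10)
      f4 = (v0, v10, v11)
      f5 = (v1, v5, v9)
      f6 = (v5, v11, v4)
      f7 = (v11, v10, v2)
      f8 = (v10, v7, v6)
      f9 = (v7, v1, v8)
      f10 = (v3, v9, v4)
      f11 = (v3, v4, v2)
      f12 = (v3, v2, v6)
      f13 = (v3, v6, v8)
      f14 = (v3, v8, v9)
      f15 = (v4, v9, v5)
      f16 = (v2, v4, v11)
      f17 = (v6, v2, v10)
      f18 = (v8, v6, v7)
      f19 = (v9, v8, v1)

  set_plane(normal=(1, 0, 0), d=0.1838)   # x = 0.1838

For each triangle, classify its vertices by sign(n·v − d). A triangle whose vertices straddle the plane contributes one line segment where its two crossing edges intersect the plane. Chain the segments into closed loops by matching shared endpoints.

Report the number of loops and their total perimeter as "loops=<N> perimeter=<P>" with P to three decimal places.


Straddling triangles (10 of 20):
  (v0,v5,v1) [--+] → (0.1838, 0.891696, 0.961604)–(0.1838, 1.259, 0)  len=1.0294
  (v0,v1,v7) [-+-] → (0.1838, 1.259, 0)–(0.1838, 0.891696, -0.961604)  len=1.0294
  (v1,v5,v9) [+-+] → (0.1838, 0.891696, 0.961604)–(0.1838, 0.664506, 1.18879)  len=0.3213
  (v7,v1,v8) [-++] → (0.1838, 0.891696, -0.961604)–(0.1838, 0.664506, -1.18879)  len=0.3213
  (v3,v9,v4) [++-] → (0.1838, -0.664506, 1.18879)–(0.1838, -0.891696, 0.961604)  len=0.3213
  (v3,v4,v2) [+--] → (0.1838, -0.891696, 0.961604)–(0.1838, -1.259, 0)  len=1.0294
  (v3,v2,v6) [+--] → (0.1838, -1.259, 0)–(0.1838, -0.891696, -0.961604)  len=1.0294
  (v3,v6,v8) [+-+] → (0.1838, -0.891696, -0.961604)–(0.1838, -0.664506, -1.18879)  len=0.3213
  (v4,v9,v5) [-+-] → (0.1838, -0.664506, 1.18879)–(0.1838, 0.664506, 1.18879)  len=1.3290
  (v8,v6,v7) [+--] → (0.1838, -0.664506, -1.18879)–(0.1838, 0.664506, -1.18879)  len=1.3290

Chained into 1 loop(s):
  loop 1: 10 segments, perimeter = 8.0607
Total perimeter = 8.061

loops=1 perimeter=8.061


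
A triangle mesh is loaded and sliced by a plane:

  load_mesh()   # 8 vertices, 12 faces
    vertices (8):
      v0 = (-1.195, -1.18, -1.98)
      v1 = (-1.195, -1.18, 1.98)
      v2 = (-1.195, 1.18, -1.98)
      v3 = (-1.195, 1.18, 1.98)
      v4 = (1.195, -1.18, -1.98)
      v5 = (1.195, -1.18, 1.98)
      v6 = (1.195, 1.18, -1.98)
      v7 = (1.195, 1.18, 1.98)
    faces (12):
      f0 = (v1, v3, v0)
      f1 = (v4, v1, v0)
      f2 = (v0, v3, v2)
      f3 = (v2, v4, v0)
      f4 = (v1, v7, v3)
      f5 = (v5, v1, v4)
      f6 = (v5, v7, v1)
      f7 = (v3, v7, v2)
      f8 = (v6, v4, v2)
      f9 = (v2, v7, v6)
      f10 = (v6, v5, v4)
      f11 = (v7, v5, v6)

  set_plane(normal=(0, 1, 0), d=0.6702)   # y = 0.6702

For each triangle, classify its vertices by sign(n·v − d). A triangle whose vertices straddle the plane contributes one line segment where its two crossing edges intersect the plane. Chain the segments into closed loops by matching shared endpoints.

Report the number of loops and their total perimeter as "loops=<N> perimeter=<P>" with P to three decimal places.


Straddling triangles (8 of 12):
  (v1,v3,v0) [-+-] → (-1.195, 0.6702, 1.98)–(-1.195, 0.6702, 1.12457)  len=0.8554
  (v0,v3,v2) [-++] → (-1.195, 0.6702, 1.12457)–(-1.195, 0.6702, -1.98)  len=3.1046
  (v2,v4,v0) [+--] → (-0.678719, 0.6702, -1.98)–(-1.195, 0.6702, -1.98)  len=0.5163
  (v1,v7,v3) [-++] → (0.678719, 0.6702, 1.98)–(-1.195, 0.6702, 1.98)  len=1.8737
  (v5,v7,v1) [-+-] → (1.195, 0.6702, 1.98)–(0.678719, 0.6702, 1.98)  len=0.5163
  (v6,v4,v2) [+-+] → (1.195, 0.6702, -1.98)–(-0.678719, 0.6702, -1.98)  len=1.8737
  (v6,v5,v4) [+--] → (1.195, 0.6702, -1.12457)–(1.195, 0.6702, -1.98)  len=0.8554
  (v7,v5,v6) [+-+] → (1.195, 0.6702, 1.98)–(1.195, 0.6702, -1.12457)  len=3.1046

Chained into 1 loop(s):
  loop 1: 8 segments, perimeter = 12.7000
Total perimeter = 12.700

loops=1 perimeter=12.700


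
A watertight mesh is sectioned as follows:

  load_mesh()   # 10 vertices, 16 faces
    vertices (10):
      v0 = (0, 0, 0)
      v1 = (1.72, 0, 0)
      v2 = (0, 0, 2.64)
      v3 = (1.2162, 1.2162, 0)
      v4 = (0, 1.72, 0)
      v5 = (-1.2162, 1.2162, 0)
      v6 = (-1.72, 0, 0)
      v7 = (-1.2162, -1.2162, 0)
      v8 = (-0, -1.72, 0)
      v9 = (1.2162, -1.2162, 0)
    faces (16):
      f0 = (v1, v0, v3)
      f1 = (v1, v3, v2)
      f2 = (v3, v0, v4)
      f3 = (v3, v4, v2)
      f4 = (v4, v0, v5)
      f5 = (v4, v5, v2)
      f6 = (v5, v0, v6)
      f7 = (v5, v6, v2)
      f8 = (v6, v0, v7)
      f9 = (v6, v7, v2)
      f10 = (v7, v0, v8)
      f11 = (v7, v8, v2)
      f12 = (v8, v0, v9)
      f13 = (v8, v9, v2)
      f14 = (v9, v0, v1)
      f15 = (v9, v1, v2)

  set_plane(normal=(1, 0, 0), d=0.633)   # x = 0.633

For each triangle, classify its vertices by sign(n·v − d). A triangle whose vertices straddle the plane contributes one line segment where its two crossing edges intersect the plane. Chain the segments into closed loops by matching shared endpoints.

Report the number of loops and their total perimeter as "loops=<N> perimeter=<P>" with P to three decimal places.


loops=1 perimeter=7.438

Straddling triangles (8 of 16):
  (v1,v0,v3) [+-+] → (0.633, 0, 0)–(0.633, 0.633, 0)  len=0.6330
  (v1,v3,v2) [++-] → (0.633, 0.633, 1.26595)–(0.633, 0, 1.66842)  len=0.7501
  (v3,v0,v4) [+--] → (0.633, 0.633, 0)–(0.633, 1.45779, 0)  len=0.8248
  (v3,v4,v2) [+--] → (0.633, 1.45779, 0)–(0.633, 0.633, 1.26595)  len=1.5109
  (v8,v0,v9) [--+] → (0.633, -0.633, 0)–(0.633, -1.45779, 0)  len=0.8248
  (v8,v9,v2) [-+-] → (0.633, -1.45779, 0)–(0.633, -0.633, 1.26595)  len=1.5109
  (v9,v0,v1) [+-+] → (0.633, -0.633, 0)–(0.633, 0, 0)  len=0.6330
  (v9,v1,v2) [++-] → (0.633, 0, 1.66842)–(0.633, -0.633, 1.26595)  len=0.7501

Chained into 1 loop(s):
  loop 1: 8 segments, perimeter = 7.4377
Total perimeter = 7.438


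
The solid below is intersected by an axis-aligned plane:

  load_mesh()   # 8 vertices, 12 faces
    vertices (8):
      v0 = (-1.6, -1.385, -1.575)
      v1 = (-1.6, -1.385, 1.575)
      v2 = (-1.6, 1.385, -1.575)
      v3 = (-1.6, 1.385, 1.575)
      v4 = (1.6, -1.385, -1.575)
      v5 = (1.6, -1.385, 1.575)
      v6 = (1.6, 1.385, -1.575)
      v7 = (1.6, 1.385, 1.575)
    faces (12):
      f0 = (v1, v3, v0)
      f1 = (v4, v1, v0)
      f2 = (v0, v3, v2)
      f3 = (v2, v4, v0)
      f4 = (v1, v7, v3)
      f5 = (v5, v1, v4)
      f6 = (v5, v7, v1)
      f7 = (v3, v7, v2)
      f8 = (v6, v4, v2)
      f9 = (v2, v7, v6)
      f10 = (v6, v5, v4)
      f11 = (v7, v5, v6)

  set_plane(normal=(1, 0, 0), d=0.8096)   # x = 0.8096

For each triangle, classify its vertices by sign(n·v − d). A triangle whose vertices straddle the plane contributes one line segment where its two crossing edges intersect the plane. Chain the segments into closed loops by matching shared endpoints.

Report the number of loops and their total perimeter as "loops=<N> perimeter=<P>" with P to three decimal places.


loops=1 perimeter=11.840

Straddling triangles (8 of 12):
  (v4,v1,v0) [+--] → (0.8096, -1.385, -0.79695)–(0.8096, -1.385, -1.575)  len=0.7781
  (v2,v4,v0) [-+-] → (0.8096, -0.70081, -1.575)–(0.8096, -1.385, -1.575)  len=0.6842
  (v1,v7,v3) [-+-] → (0.8096, 0.70081, 1.575)–(0.8096, 1.385, 1.575)  len=0.6842
  (v5,v1,v4) [+-+] → (0.8096, -1.385, 1.575)–(0.8096, -1.385, -0.79695)  len=2.3720
  (v5,v7,v1) [++-] → (0.8096, 0.70081, 1.575)–(0.8096, -1.385, 1.575)  len=2.0858
  (v3,v7,v2) [-+-] → (0.8096, 1.385, 1.575)–(0.8096, 1.385, 0.79695)  len=0.7781
  (v6,v4,v2) [++-] → (0.8096, -0.70081, -1.575)–(0.8096, 1.385, -1.575)  len=2.0858
  (v2,v7,v6) [-++] → (0.8096, 1.385, 0.79695)–(0.8096, 1.385, -1.575)  len=2.3720

Chained into 1 loop(s):
  loop 1: 8 segments, perimeter = 11.8400
Total perimeter = 11.840


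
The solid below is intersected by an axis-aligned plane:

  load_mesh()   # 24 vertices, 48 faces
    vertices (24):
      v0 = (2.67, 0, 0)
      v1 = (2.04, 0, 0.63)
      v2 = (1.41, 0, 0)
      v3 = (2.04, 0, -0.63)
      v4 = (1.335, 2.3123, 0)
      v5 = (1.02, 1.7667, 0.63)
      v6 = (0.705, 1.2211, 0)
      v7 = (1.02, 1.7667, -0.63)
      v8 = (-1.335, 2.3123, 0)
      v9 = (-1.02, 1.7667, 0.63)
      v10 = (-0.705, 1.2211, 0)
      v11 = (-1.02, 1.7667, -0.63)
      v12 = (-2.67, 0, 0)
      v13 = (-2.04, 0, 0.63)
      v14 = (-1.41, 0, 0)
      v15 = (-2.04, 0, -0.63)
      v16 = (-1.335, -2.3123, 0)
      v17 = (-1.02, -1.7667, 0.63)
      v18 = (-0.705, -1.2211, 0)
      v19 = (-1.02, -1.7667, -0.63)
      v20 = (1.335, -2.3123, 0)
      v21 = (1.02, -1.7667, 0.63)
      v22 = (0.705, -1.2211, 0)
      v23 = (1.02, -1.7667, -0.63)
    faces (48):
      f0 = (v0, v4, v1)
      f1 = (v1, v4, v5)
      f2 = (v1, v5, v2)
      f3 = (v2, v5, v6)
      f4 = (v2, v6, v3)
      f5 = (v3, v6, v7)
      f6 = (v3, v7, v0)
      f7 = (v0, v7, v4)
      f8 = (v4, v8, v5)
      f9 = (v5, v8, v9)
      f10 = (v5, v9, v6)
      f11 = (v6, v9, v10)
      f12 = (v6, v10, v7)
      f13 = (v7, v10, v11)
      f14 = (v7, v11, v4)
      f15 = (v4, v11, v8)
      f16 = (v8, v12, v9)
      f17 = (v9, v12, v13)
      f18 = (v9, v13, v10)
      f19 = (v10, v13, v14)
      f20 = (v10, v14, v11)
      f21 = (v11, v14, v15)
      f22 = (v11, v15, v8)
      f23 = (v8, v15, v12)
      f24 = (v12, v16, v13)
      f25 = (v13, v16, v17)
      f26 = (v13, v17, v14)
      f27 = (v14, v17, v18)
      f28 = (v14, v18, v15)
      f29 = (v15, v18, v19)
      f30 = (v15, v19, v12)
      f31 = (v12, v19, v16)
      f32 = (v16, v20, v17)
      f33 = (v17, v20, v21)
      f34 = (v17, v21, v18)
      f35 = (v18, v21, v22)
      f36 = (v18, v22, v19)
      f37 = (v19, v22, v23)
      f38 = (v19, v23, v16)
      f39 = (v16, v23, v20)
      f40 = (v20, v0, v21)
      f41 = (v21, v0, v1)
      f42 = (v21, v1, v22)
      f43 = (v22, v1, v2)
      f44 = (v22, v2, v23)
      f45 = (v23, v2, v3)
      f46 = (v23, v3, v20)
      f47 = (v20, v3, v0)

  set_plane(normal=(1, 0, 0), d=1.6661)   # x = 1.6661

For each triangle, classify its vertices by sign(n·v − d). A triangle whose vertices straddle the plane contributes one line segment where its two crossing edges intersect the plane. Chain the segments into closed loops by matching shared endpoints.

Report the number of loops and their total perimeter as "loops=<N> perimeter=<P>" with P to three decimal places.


Straddling triangles (14 of 48):
  (v0,v4,v1) [+-+] → (1.6661, 1.73881, 0)–(1.6661, 1.22634, 0.295877)  len=0.5918
  (v1,v4,v5) [+--] → (1.6661, 1.22634, 0.295877)–(1.6661, 0.647617, 0.63)  len=0.6682
  (v1,v5,v2) [+--] → (1.6661, 0.647617, 0.63)–(1.6661, 0, 0.2561)  len=0.7478
  (v2,v6,v3) [--+] → (1.6661, 0.341999, -0.453553)–(1.6661, 0, -0.2561)  len=0.3949
  (v3,v6,v7) [+--] → (1.6661, 0.341999, -0.453553)–(1.6661, 0.647617, -0.63)  len=0.3529
  (v3,v7,v0) [+-+] → (1.6661, 0.647617, -0.63)–(1.6661, 1.0749, -0.383307)  len=0.4934
  (v0,v7,v4) [+--] → (1.6661, 1.0749, -0.383307)–(1.6661, 1.73881, 0)  len=0.7666
  (v20,v0,v21) [-+-] → (1.6661, -1.73881, 0)–(1.6661, -1.0749, 0.383307)  len=0.7666
  (v21,v0,v1) [-++] → (1.6661, -1.0749, 0.383307)–(1.6661, -0.647617, 0.63)  len=0.4934
  (v21,v1,v22) [-+-] → (1.6661, -0.647617, 0.63)–(1.6661, -0.341999, 0.453553)  len=0.3529
  (v22,v1,v2) [-+-] → (1.6661, -0.341999, 0.453553)–(1.6661, 0, 0.2561)  len=0.3949
  (v23,v2,v3) [--+] → (1.6661, 0, -0.2561)–(1.6661, -0.647617, -0.63)  len=0.7478
  (v23,v3,v20) [-+-] → (1.6661, -0.647617, -0.63)–(1.6661, -1.22634, -0.295877)  len=0.6682
  (v20,v3,v0) [-++] → (1.6661, -1.22634, -0.295877)–(1.6661, -1.73881, 0)  len=0.5918

Chained into 1 loop(s):
  loop 1: 14 segments, perimeter = 8.0312
Total perimeter = 8.031

loops=1 perimeter=8.031


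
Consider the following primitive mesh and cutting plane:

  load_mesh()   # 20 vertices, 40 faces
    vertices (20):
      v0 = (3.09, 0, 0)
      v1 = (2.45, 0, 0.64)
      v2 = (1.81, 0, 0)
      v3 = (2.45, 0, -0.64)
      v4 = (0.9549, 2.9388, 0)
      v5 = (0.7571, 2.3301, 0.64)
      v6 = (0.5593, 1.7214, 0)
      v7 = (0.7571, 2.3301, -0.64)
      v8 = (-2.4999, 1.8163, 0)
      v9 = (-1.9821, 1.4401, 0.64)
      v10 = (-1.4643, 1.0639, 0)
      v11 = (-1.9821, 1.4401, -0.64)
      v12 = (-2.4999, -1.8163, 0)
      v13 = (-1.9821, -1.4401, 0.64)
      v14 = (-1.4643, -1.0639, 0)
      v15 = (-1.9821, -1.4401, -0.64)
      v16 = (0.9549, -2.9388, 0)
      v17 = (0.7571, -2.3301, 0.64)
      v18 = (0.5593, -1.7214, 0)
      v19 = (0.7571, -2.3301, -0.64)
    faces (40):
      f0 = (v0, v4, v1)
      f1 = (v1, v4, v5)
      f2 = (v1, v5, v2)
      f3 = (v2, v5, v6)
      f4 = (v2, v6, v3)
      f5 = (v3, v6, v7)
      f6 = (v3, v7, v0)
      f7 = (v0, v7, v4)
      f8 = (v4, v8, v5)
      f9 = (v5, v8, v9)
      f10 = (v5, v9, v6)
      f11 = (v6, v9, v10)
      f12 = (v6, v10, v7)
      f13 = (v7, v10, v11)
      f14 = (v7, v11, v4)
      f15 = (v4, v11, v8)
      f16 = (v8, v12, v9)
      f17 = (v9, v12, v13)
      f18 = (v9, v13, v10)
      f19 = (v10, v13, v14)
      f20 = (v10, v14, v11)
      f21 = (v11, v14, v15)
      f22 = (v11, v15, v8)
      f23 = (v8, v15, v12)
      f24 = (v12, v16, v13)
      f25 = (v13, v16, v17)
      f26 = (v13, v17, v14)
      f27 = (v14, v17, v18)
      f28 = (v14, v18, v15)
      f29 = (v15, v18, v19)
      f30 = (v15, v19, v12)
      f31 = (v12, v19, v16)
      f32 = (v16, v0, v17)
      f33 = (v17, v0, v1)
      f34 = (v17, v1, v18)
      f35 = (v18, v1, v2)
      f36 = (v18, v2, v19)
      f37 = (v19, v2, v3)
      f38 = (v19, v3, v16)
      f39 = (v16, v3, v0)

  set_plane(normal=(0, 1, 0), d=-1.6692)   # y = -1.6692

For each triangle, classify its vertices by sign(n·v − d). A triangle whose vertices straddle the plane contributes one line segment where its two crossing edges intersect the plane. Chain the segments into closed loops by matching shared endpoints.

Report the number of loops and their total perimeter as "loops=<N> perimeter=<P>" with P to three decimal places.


loops=2 perimeter=10.036

Straddling triangles (18 of 40):
  (v8,v12,v9) [+-+] → (-2.4999, -1.6692, 0)–(-2.47651, -1.6692, 0.0289105)  len=0.0372
  (v9,v12,v13) [+-+] → (-2.47651, -1.6692, 0.0289105)–(-2.29743, -1.6692, 0.25025)  len=0.2847
  (v8,v15,v12) [++-] → (-2.29743, -1.6692, -0.25025)–(-2.4999, -1.6692, 0)  len=0.3219
  (v12,v16,v13) [--+] → (-1.53313, -1.6692, 0.542166)–(-2.29743, -1.6692, 0.25025)  len=0.8181
  (v13,v16,v17) [+--] → (-1.53313, -1.6692, 0.542166)–(-1.27699, -1.6692, 0.64)  len=0.2742
  (v13,v17,v14) [+-+] → (-1.27699, -1.6692, 0.64)–(-0.402372, -1.6692, 0.305949)  len=0.9362
  (v14,v17,v18) [+--] → (-0.402372, -1.6692, 0.305949)–(0.398643, -1.6692, 0)  len=0.8575
  (v14,v18,v15) [+-+] → (0.398643, -1.6692, 0)–(0.0877, -1.6692, -0.118763)  len=0.3329
  (v15,v18,v19) [+--] → (0.0877, -1.6692, -0.118763)–(-1.27699, -1.6692, -0.64)  len=1.4608
  (v15,v19,v12) [+--] → (-1.27699, -1.6692, -0.64)–(-2.29743, -1.6692, -0.25025)  len=1.0923
  (v16,v0,v17) [-+-] → (1.87729, -1.6692, 0)–(1.41879, -1.6692, 0.458473)  len=0.6484
  (v17,v0,v1) [-++] → (1.41879, -1.6692, 0.458473)–(1.23727, -1.6692, 0.64)  len=0.2567
  (v17,v1,v18) [-+-] → (1.23727, -1.6692, 0.64)–(0.616634, -1.6692, 0.0194075)  len=0.8777
  (v18,v1,v2) [-++] → (0.616634, -1.6692, 0.0194075)–(0.597226, -1.6692, 0)  len=0.0274
  (v18,v2,v19) [-+-] → (0.597226, -1.6692, 0)–(1.05574, -1.6692, -0.458473)  len=0.6484
  (v19,v2,v3) [-++] → (1.05574, -1.6692, -0.458473)–(1.23727, -1.6692, -0.64)  len=0.2567
  (v19,v3,v16) [-+-] → (1.23727, -1.6692, -0.64)–(1.6008, -1.6692, -0.276488)  len=0.5141
  (v16,v3,v0) [-++] → (1.6008, -1.6692, -0.276488)–(1.87729, -1.6692, 0)  len=0.3910

Chained into 2 loop(s):
  loop 1: 10 segments, perimeter = 6.4159
  loop 2: 8 segments, perimeter = 3.6205
Total perimeter = 10.036


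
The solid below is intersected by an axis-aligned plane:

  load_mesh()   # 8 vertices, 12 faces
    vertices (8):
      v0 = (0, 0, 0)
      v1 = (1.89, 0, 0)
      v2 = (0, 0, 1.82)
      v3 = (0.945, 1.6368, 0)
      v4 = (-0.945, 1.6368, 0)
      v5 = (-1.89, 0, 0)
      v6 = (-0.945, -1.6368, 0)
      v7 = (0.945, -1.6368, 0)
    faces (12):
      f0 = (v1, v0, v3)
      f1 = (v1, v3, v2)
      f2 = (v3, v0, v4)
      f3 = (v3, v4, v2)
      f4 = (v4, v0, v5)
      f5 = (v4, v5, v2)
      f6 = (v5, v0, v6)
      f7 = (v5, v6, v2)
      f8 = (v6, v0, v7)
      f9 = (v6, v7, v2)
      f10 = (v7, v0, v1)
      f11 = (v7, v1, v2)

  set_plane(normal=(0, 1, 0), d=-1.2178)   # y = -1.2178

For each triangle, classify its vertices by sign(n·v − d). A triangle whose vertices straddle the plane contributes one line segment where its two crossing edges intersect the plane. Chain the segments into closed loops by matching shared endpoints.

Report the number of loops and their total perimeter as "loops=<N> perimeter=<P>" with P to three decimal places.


loops=1 perimeter=5.123

Straddling triangles (6 of 12):
  (v5,v0,v6) [++-] → (-0.703092, -1.2178, 0)–(-1.18691, -1.2178, 0)  len=0.4838
  (v5,v6,v2) [+-+] → (-1.18691, -1.2178, 0)–(-0.703092, -1.2178, 0.465897)  len=0.6717
  (v6,v0,v7) [-+-] → (-0.703092, -1.2178, 0)–(0.703092, -1.2178, 0)  len=1.4062
  (v6,v7,v2) [--+] → (0.703092, -1.2178, 0.465897)–(-0.703092, -1.2178, 0.465897)  len=1.4062
  (v7,v0,v1) [-++] → (0.703092, -1.2178, 0)–(1.18691, -1.2178, 0)  len=0.4838
  (v7,v1,v2) [-++] → (1.18691, -1.2178, 0)–(0.703092, -1.2178, 0.465897)  len=0.6717

Chained into 1 loop(s):
  loop 1: 6 segments, perimeter = 5.1233
Total perimeter = 5.123
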